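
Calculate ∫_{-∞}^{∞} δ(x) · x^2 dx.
0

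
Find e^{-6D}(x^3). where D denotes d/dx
x^{3} - 18 x^{2} + 108 x - 216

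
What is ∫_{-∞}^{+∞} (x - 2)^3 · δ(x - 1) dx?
-1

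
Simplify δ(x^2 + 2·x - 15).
\frac{\delta(x - 3) + \delta(x + 5)}{8}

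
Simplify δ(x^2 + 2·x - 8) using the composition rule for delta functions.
\frac{\delta(x - 2) + \delta(x + 4)}{6}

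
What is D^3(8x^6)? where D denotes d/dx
960 x^{3}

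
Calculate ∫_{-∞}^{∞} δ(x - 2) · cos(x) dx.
\cos{\left(2 \right)}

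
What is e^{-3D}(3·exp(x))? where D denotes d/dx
3 e^{x - 3}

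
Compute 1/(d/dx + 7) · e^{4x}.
\frac{e^{4 x}}{11}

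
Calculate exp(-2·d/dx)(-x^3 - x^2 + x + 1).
- x^{3} + 5 x^{2} - 7 x + 3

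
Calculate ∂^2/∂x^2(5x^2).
10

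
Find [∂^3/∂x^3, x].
3\frac{d^{2}}{dx^{2}}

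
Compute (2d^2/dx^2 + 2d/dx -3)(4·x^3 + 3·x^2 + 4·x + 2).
- 12 x^{3} + 15 x^{2} + 48 x + 14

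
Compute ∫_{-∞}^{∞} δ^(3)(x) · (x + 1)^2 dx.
0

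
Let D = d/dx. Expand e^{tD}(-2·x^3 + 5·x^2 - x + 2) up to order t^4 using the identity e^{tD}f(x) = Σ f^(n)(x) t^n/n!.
- 2 t^{3} - t^{2} \left(6 x - 5\right) - t \left(6 x^{2} - 10 x + 1\right) - 2 x^{3} + 5 x^{2} - x + 2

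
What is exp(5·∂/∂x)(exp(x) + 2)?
e^{x + 5} + 2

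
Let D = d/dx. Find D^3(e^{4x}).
64 e^{4 x}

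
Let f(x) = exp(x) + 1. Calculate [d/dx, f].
e^{x}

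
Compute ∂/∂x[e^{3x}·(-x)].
\left(- 3 x - 1\right) e^{3 x}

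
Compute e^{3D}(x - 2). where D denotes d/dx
x + 1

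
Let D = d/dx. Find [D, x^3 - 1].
3 x^{2}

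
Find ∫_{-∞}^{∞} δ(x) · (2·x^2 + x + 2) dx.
2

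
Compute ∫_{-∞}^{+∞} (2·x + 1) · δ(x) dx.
1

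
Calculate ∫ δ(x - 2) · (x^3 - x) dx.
6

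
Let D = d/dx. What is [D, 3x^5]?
15 x^{4}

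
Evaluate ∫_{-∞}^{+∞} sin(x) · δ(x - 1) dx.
\sin{\left(1 \right)}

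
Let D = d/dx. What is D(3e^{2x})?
6 e^{2 x}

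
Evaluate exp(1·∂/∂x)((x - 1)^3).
x^{3}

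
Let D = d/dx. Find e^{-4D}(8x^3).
8 x^{3} - 96 x^{2} + 384 x - 512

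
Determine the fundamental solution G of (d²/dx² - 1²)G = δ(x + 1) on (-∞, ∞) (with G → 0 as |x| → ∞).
-\frac{e^{-|x + 1|}}{2}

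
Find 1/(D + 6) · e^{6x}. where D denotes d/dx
\frac{e^{6 x}}{12}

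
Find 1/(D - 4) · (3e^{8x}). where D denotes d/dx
\frac{3 e^{8 x}}{4}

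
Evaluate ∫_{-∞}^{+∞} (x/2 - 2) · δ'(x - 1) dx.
- \frac{1}{2}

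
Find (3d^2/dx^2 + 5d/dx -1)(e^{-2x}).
e^{- 2 x}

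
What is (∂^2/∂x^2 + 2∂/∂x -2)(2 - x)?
2 x - 6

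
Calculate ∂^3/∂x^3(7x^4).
168 x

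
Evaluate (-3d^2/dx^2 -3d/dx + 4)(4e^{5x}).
- 344 e^{5 x}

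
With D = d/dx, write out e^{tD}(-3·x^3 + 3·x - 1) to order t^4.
- 3 t^{3} - 9 t^{2} x - 3 t \left(3 x^{2} - 1\right) - 3 x^{3} + 3 x - 1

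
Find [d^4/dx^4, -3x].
-12\frac{d^{3}}{dx^{3}}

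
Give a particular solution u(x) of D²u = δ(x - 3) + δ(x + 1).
\frac{|x - 3|}{2} + \frac{|x + 1|}{2}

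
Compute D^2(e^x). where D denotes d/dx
e^{x}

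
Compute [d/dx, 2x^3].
6 x^{2}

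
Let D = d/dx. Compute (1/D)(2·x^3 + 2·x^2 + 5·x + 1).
\frac{x^{4}}{2} + \frac{2 x^{3}}{3} + \frac{5 x^{2}}{2} + x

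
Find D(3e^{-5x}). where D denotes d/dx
- 15 e^{- 5 x}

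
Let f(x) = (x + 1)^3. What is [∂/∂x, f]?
3 \left(x + 1\right)^{2}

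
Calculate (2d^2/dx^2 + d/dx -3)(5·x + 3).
- 15 x - 4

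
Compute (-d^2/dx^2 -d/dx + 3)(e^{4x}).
- 17 e^{4 x}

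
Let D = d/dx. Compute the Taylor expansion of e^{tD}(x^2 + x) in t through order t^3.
t^{2} + t \left(2 x + 1\right) + x^{2} + x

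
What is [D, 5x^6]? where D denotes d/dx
30 x^{5}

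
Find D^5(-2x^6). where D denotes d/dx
- 1440 x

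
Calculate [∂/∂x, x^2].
2 x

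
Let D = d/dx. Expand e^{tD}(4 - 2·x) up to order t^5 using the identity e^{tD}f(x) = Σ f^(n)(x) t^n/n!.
- 2 t - 2 x + 4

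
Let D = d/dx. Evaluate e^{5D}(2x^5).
2 x^{5} + 50 x^{4} + 500 x^{3} + 2500 x^{2} + 6250 x + 6250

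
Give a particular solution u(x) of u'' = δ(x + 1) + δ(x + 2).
\frac{|x + 1|}{2} + \frac{|x + 2|}{2}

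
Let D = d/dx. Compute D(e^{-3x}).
- 3 e^{- 3 x}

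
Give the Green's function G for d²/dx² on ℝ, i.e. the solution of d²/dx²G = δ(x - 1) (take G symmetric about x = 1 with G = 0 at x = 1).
\frac{|x - 1|}{2}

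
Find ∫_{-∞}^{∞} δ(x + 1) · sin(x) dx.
- \sin{\left(1 \right)}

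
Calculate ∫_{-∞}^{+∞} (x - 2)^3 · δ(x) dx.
-8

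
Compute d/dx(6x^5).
30 x^{4}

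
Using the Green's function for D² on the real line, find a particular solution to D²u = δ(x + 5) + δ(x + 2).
\frac{|x + 5|}{2} + \frac{|x + 2|}{2}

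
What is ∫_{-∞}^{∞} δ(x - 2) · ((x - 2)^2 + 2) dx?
2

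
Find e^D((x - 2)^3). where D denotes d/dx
x^{3} - 3 x^{2} + 3 x - 1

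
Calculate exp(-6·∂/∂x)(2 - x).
8 - x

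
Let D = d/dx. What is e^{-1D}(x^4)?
x^{4} - 4 x^{3} + 6 x^{2} - 4 x + 1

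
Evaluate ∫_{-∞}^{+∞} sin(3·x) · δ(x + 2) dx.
- \sin{\left(6 \right)}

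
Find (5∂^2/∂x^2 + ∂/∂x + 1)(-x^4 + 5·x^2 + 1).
- x^{4} - 4 x^{3} - 55 x^{2} + 10 x + 51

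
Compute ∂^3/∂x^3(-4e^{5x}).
- 500 e^{5 x}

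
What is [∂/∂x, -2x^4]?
- 8 x^{3}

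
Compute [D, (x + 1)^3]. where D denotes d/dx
3 \left(x + 1\right)^{2}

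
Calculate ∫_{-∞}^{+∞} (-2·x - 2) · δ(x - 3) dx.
-8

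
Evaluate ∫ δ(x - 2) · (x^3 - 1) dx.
7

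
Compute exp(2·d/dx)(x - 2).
x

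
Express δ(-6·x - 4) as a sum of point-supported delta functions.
\frac{\delta(x + 2/3)}{6}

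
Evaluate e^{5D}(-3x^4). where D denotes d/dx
- 3 x^{4} - 60 x^{3} - 450 x^{2} - 1500 x - 1875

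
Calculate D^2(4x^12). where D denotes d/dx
528 x^{10}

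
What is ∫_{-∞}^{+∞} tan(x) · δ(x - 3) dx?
\tan{\left(3 \right)}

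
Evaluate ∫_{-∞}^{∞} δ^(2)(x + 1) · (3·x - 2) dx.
0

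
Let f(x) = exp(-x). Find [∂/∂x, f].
- e^{- x}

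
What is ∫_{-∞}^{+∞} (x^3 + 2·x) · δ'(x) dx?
-2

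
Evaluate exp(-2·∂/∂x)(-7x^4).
- 7 x^{4} + 56 x^{3} - 168 x^{2} + 224 x - 112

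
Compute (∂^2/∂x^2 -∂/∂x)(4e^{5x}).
80 e^{5 x}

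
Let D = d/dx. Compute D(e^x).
e^{x}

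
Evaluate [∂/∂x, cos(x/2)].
- \frac{\sin{\left(\frac{x}{2} \right)}}{2}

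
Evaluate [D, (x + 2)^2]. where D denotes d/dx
2 x + 4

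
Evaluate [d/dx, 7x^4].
28 x^{3}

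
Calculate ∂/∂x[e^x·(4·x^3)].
4 x^{2} \left(x + 3\right) e^{x}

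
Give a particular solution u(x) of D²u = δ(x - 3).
\frac{|x - 3|}{2}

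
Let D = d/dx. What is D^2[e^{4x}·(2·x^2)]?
\left(32 x^{2} + 32 x + 4\right) e^{4 x}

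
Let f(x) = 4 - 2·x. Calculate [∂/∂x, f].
-2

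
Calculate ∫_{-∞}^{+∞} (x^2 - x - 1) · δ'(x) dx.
1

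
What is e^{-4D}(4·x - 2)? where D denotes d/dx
4 x - 18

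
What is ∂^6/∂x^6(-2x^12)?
- 1330560 x^{6}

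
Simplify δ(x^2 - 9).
\frac{\delta(x + 3) + \delta(x - 3)}{6}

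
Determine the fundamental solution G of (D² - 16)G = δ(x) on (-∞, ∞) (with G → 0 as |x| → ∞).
-\frac{e^{-4|x|}}{8}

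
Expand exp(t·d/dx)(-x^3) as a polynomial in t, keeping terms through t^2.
x \left(- 3 t^{2} - 3 t x - x^{2}\right)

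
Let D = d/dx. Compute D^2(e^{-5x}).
25 e^{- 5 x}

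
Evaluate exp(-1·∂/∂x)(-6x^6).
- 6 x^{6} + 36 x^{5} - 90 x^{4} + 120 x^{3} - 90 x^{2} + 36 x - 6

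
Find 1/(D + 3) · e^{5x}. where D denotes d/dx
\frac{e^{5 x}}{8}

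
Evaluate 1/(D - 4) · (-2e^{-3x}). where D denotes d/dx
\frac{2 e^{- 3 x}}{7}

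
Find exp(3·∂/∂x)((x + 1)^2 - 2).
x^{2} + 8 x + 14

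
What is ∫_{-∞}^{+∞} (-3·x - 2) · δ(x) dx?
-2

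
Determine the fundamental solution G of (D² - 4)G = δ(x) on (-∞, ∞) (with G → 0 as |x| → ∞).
-\frac{e^{-2|x|}}{4}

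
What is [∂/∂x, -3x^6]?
- 18 x^{5}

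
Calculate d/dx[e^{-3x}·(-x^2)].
x \left(3 x - 2\right) e^{- 3 x}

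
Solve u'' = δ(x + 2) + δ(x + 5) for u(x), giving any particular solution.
\frac{|x + 2|}{2} + \frac{|x + 5|}{2}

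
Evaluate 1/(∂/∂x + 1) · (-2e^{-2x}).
2 e^{- 2 x}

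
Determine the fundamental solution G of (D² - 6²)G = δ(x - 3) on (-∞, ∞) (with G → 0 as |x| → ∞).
-\frac{e^{-6|x - 3|}}{12}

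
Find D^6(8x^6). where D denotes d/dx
5760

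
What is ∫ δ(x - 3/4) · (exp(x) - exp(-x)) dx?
2 \sinh{\left(\frac{3}{4} \right)}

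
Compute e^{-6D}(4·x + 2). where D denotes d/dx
4 x - 22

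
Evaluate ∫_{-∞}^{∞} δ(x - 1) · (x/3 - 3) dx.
- \frac{8}{3}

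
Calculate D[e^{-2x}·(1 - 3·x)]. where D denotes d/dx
\left(6 x - 5\right) e^{- 2 x}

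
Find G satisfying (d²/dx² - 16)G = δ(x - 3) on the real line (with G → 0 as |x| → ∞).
-\frac{e^{-4|x - 3|}}{8}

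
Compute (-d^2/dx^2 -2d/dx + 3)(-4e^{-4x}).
20 e^{- 4 x}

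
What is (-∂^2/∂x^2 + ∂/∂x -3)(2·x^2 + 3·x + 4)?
- 6 x^{2} - 5 x - 13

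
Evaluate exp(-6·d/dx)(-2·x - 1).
11 - 2 x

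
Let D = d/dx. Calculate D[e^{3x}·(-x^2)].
x \left(- 3 x - 2\right) e^{3 x}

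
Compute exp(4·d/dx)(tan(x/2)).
\tan{\left(\frac{x}{2} + 2 \right)}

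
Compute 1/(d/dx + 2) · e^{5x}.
\frac{e^{5 x}}{7}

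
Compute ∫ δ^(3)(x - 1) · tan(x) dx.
- 6 \tan^{4}{\left(1 \right)} - 8 \tan^{2}{\left(1 \right)} - 2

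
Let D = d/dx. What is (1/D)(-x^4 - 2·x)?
- \frac{x^{5}}{5} - x^{2}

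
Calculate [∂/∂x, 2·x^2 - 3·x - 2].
4 x - 3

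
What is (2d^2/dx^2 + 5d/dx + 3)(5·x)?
15 x + 25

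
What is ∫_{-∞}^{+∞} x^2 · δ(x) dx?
0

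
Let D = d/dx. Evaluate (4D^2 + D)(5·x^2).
10 x + 40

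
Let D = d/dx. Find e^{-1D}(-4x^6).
- 4 x^{6} + 24 x^{5} - 60 x^{4} + 80 x^{3} - 60 x^{2} + 24 x - 4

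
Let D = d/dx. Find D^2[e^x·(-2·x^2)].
2 \left(- x^{2} - 4 x - 2\right) e^{x}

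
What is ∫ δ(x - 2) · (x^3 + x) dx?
10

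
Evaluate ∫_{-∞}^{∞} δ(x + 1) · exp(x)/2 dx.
\frac{1}{2 e}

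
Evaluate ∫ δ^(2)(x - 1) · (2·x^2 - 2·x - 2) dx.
4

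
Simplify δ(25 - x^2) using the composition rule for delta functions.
\frac{\delta(x - 5) + \delta(x + 5)}{10}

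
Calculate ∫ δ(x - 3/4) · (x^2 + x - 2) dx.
- \frac{11}{16}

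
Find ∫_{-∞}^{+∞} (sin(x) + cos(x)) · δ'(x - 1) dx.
- \cos{\left(1 \right)} + \sin{\left(1 \right)}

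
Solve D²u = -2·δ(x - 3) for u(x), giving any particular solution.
-|x - 3|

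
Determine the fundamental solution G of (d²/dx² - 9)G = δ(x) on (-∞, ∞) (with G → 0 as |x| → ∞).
-\frac{e^{-3|x|}}{6}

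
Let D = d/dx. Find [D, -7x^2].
- 14 x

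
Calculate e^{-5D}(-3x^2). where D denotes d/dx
- 3 x^{2} + 30 x - 75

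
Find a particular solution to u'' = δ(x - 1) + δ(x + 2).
\frac{|x - 1|}{2} + \frac{|x + 2|}{2}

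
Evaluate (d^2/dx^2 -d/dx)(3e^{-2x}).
18 e^{- 2 x}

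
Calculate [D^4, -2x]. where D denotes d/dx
-8D^{3}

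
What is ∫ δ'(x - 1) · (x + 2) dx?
-1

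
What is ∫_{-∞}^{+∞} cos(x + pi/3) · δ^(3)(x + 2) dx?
- \cos{\left(\frac{\pi}{6} + 2 \right)}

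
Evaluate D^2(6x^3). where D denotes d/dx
36 x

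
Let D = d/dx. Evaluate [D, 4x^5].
20 x^{4}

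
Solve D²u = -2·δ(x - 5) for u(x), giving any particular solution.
-|x - 5|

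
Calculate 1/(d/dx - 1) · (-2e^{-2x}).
\frac{2 e^{- 2 x}}{3}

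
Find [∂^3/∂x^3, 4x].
12\frac{d^{2}}{dx^{2}}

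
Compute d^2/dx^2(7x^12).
924 x^{10}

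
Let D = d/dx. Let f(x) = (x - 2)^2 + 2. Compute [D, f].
2 x - 4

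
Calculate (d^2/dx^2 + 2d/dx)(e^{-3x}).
3 e^{- 3 x}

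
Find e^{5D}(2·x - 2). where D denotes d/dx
2 x + 8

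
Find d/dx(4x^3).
12 x^{2}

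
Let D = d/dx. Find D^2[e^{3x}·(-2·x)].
\left(- 18 x - 12\right) e^{3 x}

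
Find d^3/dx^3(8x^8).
2688 x^{5}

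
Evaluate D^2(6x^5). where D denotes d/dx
120 x^{3}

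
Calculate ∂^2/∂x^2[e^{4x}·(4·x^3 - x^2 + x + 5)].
\left(64 x^{3} + 80 x^{2} + 24 x + 86\right) e^{4 x}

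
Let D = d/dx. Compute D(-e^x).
- e^{x}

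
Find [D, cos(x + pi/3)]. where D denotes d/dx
- \sin{\left(x + \frac{\pi}{3} \right)}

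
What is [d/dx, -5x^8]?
- 40 x^{7}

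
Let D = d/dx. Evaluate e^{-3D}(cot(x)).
\cot{\left(x - 3 \right)}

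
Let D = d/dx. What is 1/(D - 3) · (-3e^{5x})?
- \frac{3 e^{5 x}}{2}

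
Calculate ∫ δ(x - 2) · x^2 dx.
4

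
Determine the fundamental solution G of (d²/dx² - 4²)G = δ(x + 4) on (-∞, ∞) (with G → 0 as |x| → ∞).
-\frac{e^{-4|x + 4|}}{8}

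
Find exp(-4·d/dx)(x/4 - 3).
\frac{x}{4} - 4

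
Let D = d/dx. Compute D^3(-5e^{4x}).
- 320 e^{4 x}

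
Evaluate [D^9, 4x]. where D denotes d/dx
36D^{8}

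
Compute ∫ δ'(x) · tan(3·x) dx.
-3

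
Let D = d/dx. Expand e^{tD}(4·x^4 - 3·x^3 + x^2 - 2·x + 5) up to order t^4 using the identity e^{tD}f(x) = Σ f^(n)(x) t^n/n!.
4 t^{4} + t^{3} \left(16 x - 3\right) + t^{2} \left(24 x^{2} - 9 x + 1\right) + t \left(16 x^{3} - 9 x^{2} + 2 x - 2\right) + 4 x^{4} - 3 x^{3} + x^{2} - 2 x + 5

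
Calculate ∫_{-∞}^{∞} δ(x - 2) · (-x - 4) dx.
-6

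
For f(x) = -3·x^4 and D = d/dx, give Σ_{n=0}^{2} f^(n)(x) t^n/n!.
3 x^{2} \left(- 6 t^{2} - 4 t x - x^{2}\right)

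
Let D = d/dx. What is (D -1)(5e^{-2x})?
- 15 e^{- 2 x}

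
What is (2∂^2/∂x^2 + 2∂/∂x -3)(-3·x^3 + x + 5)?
9 x^{3} - 18 x^{2} - 39 x - 13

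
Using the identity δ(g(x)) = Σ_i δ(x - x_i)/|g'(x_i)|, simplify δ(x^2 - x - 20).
\frac{\delta(x - 5) + \delta(x + 4)}{9}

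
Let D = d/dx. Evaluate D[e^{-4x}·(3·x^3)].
x^{2} \left(9 - 12 x\right) e^{- 4 x}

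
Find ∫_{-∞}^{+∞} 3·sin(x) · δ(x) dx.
0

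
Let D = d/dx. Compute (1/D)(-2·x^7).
- \frac{x^{8}}{4}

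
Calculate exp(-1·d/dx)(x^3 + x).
x^{3} - 3 x^{2} + 4 x - 2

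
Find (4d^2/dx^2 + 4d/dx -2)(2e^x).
12 e^{x}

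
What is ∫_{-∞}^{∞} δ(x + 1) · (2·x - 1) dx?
-3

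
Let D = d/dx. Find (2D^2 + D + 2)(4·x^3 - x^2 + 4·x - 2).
8 x^{3} + 10 x^{2} + 54 x - 4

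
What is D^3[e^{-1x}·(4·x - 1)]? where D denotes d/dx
\left(13 - 4 x\right) e^{- x}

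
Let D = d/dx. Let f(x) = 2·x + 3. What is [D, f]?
2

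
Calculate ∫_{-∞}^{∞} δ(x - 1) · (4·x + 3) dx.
7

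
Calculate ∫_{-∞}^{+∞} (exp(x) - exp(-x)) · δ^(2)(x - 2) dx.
2 \sinh{\left(2 \right)}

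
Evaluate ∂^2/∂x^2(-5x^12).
- 660 x^{10}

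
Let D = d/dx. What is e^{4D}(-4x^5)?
- 4 x^{5} - 80 x^{4} - 640 x^{3} - 2560 x^{2} - 5120 x - 4096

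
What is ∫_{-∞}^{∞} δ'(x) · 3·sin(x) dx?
-3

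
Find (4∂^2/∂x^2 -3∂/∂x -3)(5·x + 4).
- 15 x - 27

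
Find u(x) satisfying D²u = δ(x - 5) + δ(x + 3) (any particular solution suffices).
\frac{|x - 5|}{2} + \frac{|x + 3|}{2}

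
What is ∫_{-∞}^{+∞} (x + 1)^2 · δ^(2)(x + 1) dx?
2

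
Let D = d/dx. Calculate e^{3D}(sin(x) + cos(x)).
\sqrt{2} \sin{\left(x + \frac{\pi}{4} + 3 \right)}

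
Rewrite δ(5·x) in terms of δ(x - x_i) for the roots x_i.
\frac{\delta(x)}{5}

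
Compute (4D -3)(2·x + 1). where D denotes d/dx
5 - 6 x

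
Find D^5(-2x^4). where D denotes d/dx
0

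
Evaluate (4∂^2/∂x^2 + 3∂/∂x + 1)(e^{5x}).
116 e^{5 x}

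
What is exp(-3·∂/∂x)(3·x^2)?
3 x^{2} - 18 x + 27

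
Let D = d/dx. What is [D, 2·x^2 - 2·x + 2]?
4 x - 2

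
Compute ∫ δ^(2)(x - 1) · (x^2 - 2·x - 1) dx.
2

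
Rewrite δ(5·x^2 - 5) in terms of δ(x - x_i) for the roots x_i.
\frac{\delta(x - 1) + \delta(x + 1)}{10}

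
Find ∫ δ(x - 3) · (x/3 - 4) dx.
-3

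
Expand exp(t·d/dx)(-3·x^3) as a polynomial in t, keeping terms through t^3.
- 3 t^{3} - 9 t^{2} x - 9 t x^{2} - 3 x^{3}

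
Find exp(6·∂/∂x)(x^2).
x^{2} + 12 x + 36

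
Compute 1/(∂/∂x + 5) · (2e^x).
\frac{e^{x}}{3}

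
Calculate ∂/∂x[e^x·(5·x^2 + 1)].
\left(5 x^{2} + 10 x + 1\right) e^{x}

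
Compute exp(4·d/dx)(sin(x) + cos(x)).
\sqrt{2} \sin{\left(x + \frac{\pi}{4} + 4 \right)}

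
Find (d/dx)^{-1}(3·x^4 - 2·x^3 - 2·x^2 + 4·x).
\frac{3 x^{5}}{5} - \frac{x^{4}}{2} - \frac{2 x^{3}}{3} + 2 x^{2}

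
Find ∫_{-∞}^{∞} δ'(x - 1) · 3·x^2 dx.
-6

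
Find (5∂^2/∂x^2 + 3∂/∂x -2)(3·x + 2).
5 - 6 x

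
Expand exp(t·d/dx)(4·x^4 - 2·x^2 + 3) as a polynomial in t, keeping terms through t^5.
4 t^{4} + 16 t^{3} x + t^{2} \left(24 x^{2} - 2\right) + 4 t x \left(4 x^{2} - 1\right) + 4 x^{4} - 2 x^{2} + 3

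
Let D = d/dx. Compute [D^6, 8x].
48D^{5}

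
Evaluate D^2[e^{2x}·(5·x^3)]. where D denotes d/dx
10 x \left(2 x^{2} + 6 x + 3\right) e^{2 x}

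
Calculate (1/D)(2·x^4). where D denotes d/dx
\frac{2 x^{5}}{5}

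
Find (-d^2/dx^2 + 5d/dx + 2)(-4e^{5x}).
- 8 e^{5 x}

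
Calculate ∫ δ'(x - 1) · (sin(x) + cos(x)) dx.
- \cos{\left(1 \right)} + \sin{\left(1 \right)}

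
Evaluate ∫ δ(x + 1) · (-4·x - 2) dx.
2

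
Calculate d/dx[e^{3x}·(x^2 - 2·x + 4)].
\left(3 x^{2} - 4 x + 10\right) e^{3 x}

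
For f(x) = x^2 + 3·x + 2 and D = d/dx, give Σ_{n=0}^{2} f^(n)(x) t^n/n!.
t^{2} + t \left(2 x + 3\right) + x^{2} + 3 x + 2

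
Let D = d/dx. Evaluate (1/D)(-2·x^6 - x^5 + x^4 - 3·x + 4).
- \frac{2 x^{7}}{7} - \frac{x^{6}}{6} + \frac{x^{5}}{5} - \frac{3 x^{2}}{2} + 4 x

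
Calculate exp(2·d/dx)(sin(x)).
\sin{\left(x + 2 \right)}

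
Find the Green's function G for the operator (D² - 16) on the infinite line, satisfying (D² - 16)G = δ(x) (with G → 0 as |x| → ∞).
-\frac{e^{-4|x|}}{8}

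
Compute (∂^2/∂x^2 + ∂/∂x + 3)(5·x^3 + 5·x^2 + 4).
15 x^{3} + 30 x^{2} + 40 x + 22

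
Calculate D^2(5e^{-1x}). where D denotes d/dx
5 e^{- x}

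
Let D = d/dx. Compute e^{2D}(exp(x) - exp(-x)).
2 \sinh{\left(x + 2 \right)}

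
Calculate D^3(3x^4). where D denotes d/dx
72 x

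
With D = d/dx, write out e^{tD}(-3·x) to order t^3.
- 3 t - 3 x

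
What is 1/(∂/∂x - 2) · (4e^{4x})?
2 e^{4 x}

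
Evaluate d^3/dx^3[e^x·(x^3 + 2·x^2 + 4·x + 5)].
\left(x^{3} + 11 x^{2} + 34 x + 35\right) e^{x}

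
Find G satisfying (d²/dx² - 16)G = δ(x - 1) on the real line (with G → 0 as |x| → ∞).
-\frac{e^{-4|x - 1|}}{8}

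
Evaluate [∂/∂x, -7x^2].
- 14 x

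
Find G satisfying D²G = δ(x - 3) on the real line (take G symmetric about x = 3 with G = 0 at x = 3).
\frac{|x - 3|}{2}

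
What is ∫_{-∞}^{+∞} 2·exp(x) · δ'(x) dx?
-2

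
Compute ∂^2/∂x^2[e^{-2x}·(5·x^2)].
10 \left(2 x^{2} - 4 x + 1\right) e^{- 2 x}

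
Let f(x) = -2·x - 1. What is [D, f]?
-2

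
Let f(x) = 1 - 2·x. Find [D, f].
-2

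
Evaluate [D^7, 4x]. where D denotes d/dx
28D^{6}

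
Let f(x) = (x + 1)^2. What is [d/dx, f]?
2 x + 2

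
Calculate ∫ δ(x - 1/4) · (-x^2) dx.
- \frac{1}{16}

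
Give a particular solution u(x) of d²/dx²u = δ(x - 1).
\frac{|x - 1|}{2}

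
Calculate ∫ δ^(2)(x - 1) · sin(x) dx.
- \sin{\left(1 \right)}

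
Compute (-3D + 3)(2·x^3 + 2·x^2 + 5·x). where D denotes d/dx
6 x^{3} - 12 x^{2} + 3 x - 15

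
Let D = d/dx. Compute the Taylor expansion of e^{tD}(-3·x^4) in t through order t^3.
3 x \left(- 4 t^{3} - 6 t^{2} x - 4 t x^{2} - x^{3}\right)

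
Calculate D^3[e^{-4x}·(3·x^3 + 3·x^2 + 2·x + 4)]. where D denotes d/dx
2 \left(- 96 x^{3} + 120 x^{2} - 28 x - 107\right) e^{- 4 x}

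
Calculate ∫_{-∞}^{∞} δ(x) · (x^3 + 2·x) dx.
0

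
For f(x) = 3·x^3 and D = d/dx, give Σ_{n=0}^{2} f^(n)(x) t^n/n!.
3 x \left(3 t^{2} + 3 t x + x^{2}\right)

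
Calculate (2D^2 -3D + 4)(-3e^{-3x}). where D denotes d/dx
- 93 e^{- 3 x}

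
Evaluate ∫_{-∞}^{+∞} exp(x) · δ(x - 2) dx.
e^{2}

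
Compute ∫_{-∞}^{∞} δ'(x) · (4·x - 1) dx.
-4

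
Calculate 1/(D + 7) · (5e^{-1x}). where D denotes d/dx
\frac{5 e^{- x}}{6}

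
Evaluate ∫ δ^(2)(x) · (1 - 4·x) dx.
0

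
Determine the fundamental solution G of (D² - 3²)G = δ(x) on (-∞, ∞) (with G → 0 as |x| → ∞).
-\frac{e^{-3|x|}}{6}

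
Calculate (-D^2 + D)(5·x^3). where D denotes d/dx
15 x \left(x - 2\right)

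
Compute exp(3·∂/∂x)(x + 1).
x + 4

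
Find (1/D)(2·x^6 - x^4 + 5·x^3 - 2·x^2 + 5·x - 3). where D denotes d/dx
\frac{2 x^{7}}{7} - \frac{x^{5}}{5} + \frac{5 x^{4}}{4} - \frac{2 x^{3}}{3} + \frac{5 x^{2}}{2} - 3 x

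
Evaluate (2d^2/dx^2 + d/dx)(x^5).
5 x^{3} \left(x + 8\right)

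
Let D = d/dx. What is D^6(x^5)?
0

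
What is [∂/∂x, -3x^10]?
- 30 x^{9}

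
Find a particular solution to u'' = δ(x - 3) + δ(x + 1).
\frac{|x - 3|}{2} + \frac{|x + 1|}{2}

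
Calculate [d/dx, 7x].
7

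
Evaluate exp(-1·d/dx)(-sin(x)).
- \sin{\left(x - 1 \right)}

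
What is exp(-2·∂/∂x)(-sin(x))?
- \sin{\left(x - 2 \right)}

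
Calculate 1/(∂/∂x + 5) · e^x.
\frac{e^{x}}{6}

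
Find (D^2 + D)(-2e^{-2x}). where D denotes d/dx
- 4 e^{- 2 x}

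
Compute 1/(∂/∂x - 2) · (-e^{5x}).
- \frac{e^{5 x}}{3}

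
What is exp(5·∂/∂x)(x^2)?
x^{2} + 10 x + 25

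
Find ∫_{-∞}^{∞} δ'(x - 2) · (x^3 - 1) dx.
-12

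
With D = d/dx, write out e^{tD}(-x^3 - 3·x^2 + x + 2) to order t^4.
- t^{3} - 3 t^{2} \left(x + 1\right) - t \left(3 x^{2} + 6 x - 1\right) - x^{3} - 3 x^{2} + x + 2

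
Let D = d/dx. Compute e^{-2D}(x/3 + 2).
\frac{x}{3} + \frac{4}{3}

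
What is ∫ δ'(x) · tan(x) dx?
-1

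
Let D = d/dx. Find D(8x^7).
56 x^{6}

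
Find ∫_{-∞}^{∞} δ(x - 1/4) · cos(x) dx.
\cos{\left(\frac{1}{4} \right)}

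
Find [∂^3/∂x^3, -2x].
-6\frac{d^{2}}{dx^{2}}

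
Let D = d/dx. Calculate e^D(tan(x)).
\tan{\left(x + 1 \right)}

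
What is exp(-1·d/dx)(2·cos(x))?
2 \cos{\left(x - 1 \right)}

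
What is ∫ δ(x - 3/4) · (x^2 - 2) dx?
- \frac{23}{16}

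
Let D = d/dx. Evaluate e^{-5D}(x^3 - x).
x^{3} - 15 x^{2} + 74 x - 120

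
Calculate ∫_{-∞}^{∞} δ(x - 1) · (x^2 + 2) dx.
3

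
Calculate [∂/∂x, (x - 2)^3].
3 \left(x - 2\right)^{2}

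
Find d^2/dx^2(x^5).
20 x^{3}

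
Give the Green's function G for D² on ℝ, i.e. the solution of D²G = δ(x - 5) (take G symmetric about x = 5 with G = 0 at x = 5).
\frac{|x - 5|}{2}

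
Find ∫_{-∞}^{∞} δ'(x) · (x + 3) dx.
-1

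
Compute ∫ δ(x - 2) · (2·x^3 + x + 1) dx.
19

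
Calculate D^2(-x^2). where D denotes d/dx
-2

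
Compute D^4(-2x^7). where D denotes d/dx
- 1680 x^{3}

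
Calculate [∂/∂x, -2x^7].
- 14 x^{6}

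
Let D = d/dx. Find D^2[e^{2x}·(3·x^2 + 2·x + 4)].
\left(12 x^{2} + 32 x + 30\right) e^{2 x}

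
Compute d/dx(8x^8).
64 x^{7}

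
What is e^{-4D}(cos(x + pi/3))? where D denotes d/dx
\cos{\left(x - 4 + \frac{\pi}{3} \right)}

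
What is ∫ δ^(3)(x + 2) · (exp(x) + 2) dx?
- \frac{1}{e^{2}}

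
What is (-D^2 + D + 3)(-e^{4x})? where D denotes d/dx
9 e^{4 x}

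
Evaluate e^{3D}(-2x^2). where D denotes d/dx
- 2 x^{2} - 12 x - 18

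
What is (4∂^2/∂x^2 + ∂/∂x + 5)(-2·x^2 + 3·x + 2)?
- 10 x^{2} + 11 x - 3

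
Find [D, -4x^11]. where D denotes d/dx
- 44 x^{10}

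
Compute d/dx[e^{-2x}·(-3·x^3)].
x^{2} \left(6 x - 9\right) e^{- 2 x}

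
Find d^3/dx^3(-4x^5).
- 240 x^{2}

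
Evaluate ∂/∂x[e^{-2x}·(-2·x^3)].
x^{2} \left(4 x - 6\right) e^{- 2 x}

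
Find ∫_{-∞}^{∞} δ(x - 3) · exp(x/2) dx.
e^{\frac{3}{2}}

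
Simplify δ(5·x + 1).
\frac{\delta(x + 1/5)}{5}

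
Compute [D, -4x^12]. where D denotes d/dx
- 48 x^{11}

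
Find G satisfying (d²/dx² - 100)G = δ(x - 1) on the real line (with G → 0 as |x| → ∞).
-\frac{e^{-10|x - 1|}}{20}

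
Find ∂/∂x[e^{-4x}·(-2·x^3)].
x^{2} \left(8 x - 6\right) e^{- 4 x}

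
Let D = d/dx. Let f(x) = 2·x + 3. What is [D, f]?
2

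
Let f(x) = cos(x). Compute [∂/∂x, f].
- \sin{\left(x \right)}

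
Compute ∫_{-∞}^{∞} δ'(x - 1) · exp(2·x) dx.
- 2 e^{2}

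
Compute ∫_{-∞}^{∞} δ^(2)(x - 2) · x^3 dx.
12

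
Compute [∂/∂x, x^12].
12 x^{11}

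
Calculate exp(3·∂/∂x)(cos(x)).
\cos{\left(x + 3 \right)}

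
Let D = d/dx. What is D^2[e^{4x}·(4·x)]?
\left(64 x + 32\right) e^{4 x}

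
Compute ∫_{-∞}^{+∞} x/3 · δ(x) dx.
0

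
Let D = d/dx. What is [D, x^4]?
4 x^{3}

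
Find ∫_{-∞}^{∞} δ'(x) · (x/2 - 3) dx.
- \frac{1}{2}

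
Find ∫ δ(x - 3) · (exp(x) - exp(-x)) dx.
2 \sinh{\left(3 \right)}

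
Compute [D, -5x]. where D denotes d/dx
-5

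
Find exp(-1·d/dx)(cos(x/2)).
\cos{\left(\frac{x}{2} - \frac{1}{2} \right)}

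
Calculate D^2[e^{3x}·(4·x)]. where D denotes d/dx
\left(36 x + 24\right) e^{3 x}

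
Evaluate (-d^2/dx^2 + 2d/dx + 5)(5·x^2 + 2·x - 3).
25 x^{2} + 30 x - 21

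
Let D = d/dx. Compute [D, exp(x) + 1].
e^{x}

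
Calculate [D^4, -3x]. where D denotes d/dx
-12D^{3}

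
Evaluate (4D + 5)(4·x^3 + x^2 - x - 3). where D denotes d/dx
20 x^{3} + 53 x^{2} + 3 x - 19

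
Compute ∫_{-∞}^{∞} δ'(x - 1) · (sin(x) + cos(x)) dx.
- \cos{\left(1 \right)} + \sin{\left(1 \right)}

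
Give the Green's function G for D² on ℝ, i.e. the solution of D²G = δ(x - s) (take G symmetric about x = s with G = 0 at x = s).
\frac{|x - s|}{2}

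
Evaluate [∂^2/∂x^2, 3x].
6\frac{d}{dx}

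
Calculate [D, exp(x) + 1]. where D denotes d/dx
e^{x}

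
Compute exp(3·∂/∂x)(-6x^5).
- 6 x^{5} - 90 x^{4} - 540 x^{3} - 1620 x^{2} - 2430 x - 1458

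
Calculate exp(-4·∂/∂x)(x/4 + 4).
\frac{x}{4} + 3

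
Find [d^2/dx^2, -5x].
-10\frac{d}{dx}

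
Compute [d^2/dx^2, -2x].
-4\frac{d}{dx}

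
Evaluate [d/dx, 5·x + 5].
5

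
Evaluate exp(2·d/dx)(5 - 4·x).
- 4 x - 3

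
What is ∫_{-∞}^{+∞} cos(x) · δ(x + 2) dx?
\cos{\left(2 \right)}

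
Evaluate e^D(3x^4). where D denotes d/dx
3 x^{4} + 12 x^{3} + 18 x^{2} + 12 x + 3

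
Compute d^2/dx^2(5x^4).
60 x^{2}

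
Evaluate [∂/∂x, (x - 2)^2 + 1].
2 x - 4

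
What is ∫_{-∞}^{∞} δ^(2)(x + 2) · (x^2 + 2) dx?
2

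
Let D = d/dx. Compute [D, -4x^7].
- 28 x^{6}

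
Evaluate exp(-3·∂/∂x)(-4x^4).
- 4 x^{4} + 48 x^{3} - 216 x^{2} + 432 x - 324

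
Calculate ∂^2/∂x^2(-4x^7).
- 168 x^{5}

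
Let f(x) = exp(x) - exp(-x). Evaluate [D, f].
2 \cosh{\left(x \right)}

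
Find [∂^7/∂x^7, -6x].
-42\frac{d^{6}}{dx^{6}}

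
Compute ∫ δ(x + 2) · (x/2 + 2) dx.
1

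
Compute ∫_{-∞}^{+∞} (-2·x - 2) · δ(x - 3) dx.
-8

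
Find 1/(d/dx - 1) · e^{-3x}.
- \frac{e^{- 3 x}}{4}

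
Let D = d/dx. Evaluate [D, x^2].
2 x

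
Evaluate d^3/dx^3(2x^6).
240 x^{3}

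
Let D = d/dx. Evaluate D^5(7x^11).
388080 x^{6}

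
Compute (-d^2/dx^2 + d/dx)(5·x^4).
20 x^{2} \left(x - 3\right)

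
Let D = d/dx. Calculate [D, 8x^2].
16 x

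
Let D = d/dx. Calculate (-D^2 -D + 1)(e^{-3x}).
- 5 e^{- 3 x}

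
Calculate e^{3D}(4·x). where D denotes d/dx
4 x + 12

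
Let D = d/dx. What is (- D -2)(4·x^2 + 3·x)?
- 8 x^{2} - 14 x - 3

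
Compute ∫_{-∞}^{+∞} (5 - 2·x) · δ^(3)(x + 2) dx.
0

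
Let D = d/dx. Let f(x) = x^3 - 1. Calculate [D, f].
3 x^{2}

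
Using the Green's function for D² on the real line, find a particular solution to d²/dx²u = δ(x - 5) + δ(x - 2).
\frac{|x - 5|}{2} + \frac{|x - 2|}{2}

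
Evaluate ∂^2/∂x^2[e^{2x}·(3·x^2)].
\left(12 x^{2} + 24 x + 6\right) e^{2 x}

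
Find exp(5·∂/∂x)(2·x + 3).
2 x + 13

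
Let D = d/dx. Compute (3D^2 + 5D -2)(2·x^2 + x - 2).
- 4 x^{2} + 18 x + 21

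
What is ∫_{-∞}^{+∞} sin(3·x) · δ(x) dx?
0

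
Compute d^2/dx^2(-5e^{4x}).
- 80 e^{4 x}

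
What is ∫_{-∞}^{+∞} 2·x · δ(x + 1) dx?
-2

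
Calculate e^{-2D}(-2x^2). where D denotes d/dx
- 2 x^{2} + 8 x - 8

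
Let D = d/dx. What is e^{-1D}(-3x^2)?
- 3 x^{2} + 6 x - 3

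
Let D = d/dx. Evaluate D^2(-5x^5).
- 100 x^{3}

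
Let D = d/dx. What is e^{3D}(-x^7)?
- x^{7} - 21 x^{6} - 189 x^{5} - 945 x^{4} - 2835 x^{3} - 5103 x^{2} - 5103 x - 2187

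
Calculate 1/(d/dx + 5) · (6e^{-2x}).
2 e^{- 2 x}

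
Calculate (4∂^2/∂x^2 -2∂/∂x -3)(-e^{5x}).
- 87 e^{5 x}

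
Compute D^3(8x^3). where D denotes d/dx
48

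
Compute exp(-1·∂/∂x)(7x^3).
7 x^{3} - 21 x^{2} + 21 x - 7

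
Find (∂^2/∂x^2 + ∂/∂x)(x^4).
4 x^{2} \left(x + 3\right)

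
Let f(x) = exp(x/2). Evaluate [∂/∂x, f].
\frac{e^{\frac{x}{2}}}{2}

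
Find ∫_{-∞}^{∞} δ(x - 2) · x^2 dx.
4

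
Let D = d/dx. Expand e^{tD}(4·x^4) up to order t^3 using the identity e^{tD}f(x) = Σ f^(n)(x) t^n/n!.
4 x \left(4 t^{3} + 6 t^{2} x + 4 t x^{2} + x^{3}\right)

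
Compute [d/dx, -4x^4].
- 16 x^{3}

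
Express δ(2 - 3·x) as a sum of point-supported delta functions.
\frac{\delta(x - 2/3)}{3}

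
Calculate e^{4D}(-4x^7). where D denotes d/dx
- 4 x^{7} - 112 x^{6} - 1344 x^{5} - 8960 x^{4} - 35840 x^{3} - 86016 x^{2} - 114688 x - 65536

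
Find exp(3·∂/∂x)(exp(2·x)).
e^{2 x + 6}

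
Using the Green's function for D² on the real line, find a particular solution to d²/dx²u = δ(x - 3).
\frac{|x - 3|}{2}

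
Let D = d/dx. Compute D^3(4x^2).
0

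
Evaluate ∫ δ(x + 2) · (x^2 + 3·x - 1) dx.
-3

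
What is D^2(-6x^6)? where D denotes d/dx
- 180 x^{4}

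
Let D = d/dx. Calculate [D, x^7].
7 x^{6}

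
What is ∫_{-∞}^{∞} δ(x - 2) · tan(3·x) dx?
\tan{\left(6 \right)}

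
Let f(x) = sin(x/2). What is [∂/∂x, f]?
\frac{\cos{\left(\frac{x}{2} \right)}}{2}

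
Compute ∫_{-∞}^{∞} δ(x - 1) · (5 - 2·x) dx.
3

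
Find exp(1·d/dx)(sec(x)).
\sec{\left(x + 1 \right)}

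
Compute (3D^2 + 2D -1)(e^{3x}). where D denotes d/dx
32 e^{3 x}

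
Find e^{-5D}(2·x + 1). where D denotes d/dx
2 x - 9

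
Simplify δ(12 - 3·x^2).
\frac{\delta(x - 2) + \delta(x + 2)}{12}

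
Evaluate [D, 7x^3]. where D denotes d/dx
21 x^{2}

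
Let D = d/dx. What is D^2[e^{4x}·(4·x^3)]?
8 x \left(8 x^{2} + 12 x + 3\right) e^{4 x}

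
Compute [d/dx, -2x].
-2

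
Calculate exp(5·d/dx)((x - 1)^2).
x^{2} + 8 x + 16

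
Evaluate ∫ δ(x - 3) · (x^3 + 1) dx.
28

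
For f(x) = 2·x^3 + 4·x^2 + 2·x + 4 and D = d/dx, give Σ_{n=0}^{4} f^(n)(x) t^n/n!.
2 t^{3} + 2 t^{2} \left(3 x + 2\right) + 2 t \left(3 x^{2} + 4 x + 1\right) + 2 x^{3} + 4 x^{2} + 2 x + 4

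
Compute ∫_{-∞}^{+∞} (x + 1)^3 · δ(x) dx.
1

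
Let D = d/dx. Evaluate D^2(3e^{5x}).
75 e^{5 x}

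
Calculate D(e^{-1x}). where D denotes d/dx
- e^{- x}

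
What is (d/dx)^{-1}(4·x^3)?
x^{4}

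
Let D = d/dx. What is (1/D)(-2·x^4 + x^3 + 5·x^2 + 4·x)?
- \frac{2 x^{5}}{5} + \frac{x^{4}}{4} + \frac{5 x^{3}}{3} + 2 x^{2}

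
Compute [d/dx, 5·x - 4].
5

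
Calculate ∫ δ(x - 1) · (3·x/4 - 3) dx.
- \frac{9}{4}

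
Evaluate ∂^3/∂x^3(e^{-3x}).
- 27 e^{- 3 x}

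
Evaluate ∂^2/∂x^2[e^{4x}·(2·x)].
\left(32 x + 16\right) e^{4 x}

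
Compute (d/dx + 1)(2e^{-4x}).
- 6 e^{- 4 x}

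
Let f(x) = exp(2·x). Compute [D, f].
2 e^{2 x}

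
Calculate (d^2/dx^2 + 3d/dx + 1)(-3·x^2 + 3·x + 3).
- 3 x^{2} - 15 x + 6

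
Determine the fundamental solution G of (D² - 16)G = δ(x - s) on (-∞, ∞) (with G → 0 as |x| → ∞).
-\frac{e^{-4|x-s|}}{8}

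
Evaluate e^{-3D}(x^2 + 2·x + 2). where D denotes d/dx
x^{2} - 4 x + 5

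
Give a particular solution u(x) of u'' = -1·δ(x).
-\frac{|x|}{2}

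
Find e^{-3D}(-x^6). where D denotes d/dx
- x^{6} + 18 x^{5} - 135 x^{4} + 540 x^{3} - 1215 x^{2} + 1458 x - 729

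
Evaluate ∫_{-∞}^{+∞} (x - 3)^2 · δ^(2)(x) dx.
2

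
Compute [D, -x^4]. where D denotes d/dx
- 4 x^{3}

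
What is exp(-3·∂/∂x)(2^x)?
2^{x - 3}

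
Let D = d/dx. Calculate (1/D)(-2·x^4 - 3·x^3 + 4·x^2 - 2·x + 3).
- \frac{2 x^{5}}{5} - \frac{3 x^{4}}{4} + \frac{4 x^{3}}{3} - x^{2} + 3 x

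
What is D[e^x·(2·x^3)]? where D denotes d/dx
2 x^{2} \left(x + 3\right) e^{x}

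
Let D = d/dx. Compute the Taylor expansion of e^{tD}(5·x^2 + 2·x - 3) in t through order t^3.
5 t^{2} + 2 t \left(5 x + 1\right) + 5 x^{2} + 2 x - 3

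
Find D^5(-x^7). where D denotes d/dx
- 2520 x^{2}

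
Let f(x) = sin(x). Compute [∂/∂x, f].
\cos{\left(x \right)}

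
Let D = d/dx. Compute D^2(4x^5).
80 x^{3}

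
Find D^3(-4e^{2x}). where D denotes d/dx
- 32 e^{2 x}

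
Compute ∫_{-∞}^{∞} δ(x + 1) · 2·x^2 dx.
2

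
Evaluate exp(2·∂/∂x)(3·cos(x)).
3 \cos{\left(x + 2 \right)}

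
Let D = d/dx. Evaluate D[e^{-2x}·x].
\left(1 - 2 x\right) e^{- 2 x}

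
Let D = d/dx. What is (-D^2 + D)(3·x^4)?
12 x^{2} \left(x - 3\right)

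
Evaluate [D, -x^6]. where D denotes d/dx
- 6 x^{5}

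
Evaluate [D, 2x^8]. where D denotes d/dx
16 x^{7}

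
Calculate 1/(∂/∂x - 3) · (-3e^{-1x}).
\frac{3 e^{- x}}{4}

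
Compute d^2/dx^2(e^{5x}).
25 e^{5 x}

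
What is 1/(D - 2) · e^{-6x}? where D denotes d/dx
- \frac{e^{- 6 x}}{8}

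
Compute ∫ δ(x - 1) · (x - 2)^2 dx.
1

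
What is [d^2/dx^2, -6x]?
-12\frac{d}{dx}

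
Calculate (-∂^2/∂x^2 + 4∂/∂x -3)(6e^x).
0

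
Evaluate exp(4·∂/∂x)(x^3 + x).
x^{3} + 12 x^{2} + 49 x + 68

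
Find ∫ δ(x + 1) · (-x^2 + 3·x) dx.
-4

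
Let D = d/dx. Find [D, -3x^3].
- 9 x^{2}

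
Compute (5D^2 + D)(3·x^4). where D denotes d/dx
12 x^{2} \left(x + 15\right)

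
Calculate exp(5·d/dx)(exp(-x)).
e^{- x - 5}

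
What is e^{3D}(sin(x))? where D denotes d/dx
\sin{\left(x + 3 \right)}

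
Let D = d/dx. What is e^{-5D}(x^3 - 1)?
x^{3} - 15 x^{2} + 75 x - 126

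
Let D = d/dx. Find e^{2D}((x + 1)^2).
x^{2} + 6 x + 9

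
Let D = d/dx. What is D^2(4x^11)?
440 x^{9}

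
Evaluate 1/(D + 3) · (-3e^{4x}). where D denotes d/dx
- \frac{3 e^{4 x}}{7}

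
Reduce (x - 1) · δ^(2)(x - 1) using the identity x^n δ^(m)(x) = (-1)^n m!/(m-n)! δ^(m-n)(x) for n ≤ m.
-2\delta'(x - 1)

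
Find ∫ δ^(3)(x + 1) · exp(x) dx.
- \frac{1}{e}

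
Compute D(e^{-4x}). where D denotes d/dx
- 4 e^{- 4 x}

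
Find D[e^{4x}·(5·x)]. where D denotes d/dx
\left(20 x + 5\right) e^{4 x}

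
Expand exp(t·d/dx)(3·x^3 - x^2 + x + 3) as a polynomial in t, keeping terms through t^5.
3 t^{3} + t^{2} \left(9 x - 1\right) + t \left(9 x^{2} - 2 x + 1\right) + 3 x^{3} - x^{2} + x + 3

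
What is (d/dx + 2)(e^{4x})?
6 e^{4 x}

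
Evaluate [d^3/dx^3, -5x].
-15\frac{d^{2}}{dx^{2}}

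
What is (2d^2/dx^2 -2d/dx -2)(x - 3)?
4 - 2 x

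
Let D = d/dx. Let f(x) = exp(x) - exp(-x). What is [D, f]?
2 \cosh{\left(x \right)}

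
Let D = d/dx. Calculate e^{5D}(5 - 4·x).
- 4 x - 15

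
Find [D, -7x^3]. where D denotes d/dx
- 21 x^{2}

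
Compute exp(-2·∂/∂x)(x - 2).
x - 4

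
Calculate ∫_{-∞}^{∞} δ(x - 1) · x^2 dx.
1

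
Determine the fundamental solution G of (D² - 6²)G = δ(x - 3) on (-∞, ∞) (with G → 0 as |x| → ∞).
-\frac{e^{-6|x - 3|}}{12}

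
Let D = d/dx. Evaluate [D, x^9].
9 x^{8}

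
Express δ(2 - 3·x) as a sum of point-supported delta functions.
\frac{\delta(x - 2/3)}{3}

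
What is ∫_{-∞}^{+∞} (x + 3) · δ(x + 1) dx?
2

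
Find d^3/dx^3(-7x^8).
- 2352 x^{5}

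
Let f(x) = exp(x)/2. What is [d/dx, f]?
\frac{e^{x}}{2}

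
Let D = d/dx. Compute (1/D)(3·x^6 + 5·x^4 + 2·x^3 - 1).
\frac{3 x^{7}}{7} + x^{5} + \frac{x^{4}}{2} - x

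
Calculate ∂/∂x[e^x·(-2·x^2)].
2 x \left(- x - 2\right) e^{x}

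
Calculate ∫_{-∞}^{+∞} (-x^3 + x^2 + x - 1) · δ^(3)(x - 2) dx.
6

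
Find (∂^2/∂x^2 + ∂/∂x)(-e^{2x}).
- 6 e^{2 x}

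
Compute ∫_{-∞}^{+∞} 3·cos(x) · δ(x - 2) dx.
3 \cos{\left(2 \right)}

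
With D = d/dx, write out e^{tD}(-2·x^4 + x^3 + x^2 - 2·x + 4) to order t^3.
t^{3} \left(1 - 8 x\right) + t^{2} \left(- 12 x^{2} + 3 x + 1\right) - t \left(8 x^{3} - 3 x^{2} - 2 x + 2\right) - 2 x^{4} + x^{3} + x^{2} - 2 x + 4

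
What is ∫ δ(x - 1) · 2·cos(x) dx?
2 \cos{\left(1 \right)}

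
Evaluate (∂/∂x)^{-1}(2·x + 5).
x^{2} + 5 x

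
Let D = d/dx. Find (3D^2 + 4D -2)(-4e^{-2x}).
- 8 e^{- 2 x}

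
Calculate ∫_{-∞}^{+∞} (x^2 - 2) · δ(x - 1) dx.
-1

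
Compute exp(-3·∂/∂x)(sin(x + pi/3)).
\sin{\left(x - 3 + \frac{\pi}{3} \right)}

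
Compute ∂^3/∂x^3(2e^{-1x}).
- 2 e^{- x}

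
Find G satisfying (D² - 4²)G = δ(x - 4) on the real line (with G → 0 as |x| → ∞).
-\frac{e^{-4|x - 4|}}{8}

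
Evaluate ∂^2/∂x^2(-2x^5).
- 40 x^{3}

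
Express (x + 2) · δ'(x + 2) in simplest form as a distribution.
-\delta(x + 2)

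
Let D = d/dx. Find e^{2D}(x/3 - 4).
\frac{x}{3} - \frac{10}{3}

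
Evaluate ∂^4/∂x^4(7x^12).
83160 x^{8}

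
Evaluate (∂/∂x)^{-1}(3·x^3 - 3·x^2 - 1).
\frac{3 x^{4}}{4} - x^{3} - x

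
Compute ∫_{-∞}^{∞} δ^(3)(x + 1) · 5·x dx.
0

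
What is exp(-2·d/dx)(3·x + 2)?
3 x - 4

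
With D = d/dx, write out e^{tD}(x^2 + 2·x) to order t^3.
t^{2} + 2 t \left(x + 1\right) + x^{2} + 2 x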